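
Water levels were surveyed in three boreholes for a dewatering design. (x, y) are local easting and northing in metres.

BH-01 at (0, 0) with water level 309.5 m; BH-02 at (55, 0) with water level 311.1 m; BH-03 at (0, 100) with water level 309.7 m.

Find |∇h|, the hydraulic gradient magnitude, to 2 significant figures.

∂h/∂x = (311.1 − 309.5) / (55 − 0) = +0.02909
∂h/∂y = (309.7 − 309.5) / (100 − 0) = +0.002000
|∇h| = √(0.02909² + 0.002000²) = 0.02916

0.029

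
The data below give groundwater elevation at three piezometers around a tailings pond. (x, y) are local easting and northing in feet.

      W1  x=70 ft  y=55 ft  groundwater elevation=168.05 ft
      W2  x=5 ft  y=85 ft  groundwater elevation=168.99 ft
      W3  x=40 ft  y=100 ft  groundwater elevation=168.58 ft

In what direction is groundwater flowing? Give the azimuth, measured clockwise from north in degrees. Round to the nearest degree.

103°

With h = a·x + b·y + c and W1 as origin, the differences give:
  (-65)·a + 30·b = +0.94
  (-30)·a + 45·b = +0.53
Eliminate b (×45 and ×30, subtract): -2025·a = 26.400 → a = ∂h/∂x = -0.01304
Back-substitute: b = ∂h/∂y = +0.003086.
Flow direction (−∇h) has components (+0.01304 E, -0.003086 N).
Azimuth = atan2(E, N) = atan2(+0.01304, -0.003086) = 103.3° ≈ 103°.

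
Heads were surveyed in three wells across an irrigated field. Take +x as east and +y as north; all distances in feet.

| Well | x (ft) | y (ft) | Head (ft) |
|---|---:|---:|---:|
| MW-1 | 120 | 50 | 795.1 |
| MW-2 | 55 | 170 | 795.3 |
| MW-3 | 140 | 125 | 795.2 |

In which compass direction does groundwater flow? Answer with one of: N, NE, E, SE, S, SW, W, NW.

S

With h = a·x + b·y + c and MW-1 as origin, the differences give:
  (-65)·a + 120·b = +0.2
  20·a + 75·b = +0.1
Eliminate b (×75 and ×120, subtract): -7275·a = 3.00 → a = ∂h/∂x = -0.0004124
Back-substitute: b = ∂h/∂y = +0.001443.
Flow = −∇h = (+0.0004124 east, -0.001443 north), which points south.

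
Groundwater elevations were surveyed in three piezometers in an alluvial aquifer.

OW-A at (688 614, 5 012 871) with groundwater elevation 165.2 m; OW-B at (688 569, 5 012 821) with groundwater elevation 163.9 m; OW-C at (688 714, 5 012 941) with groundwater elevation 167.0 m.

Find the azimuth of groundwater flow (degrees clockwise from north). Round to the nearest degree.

Taking OW-A as reference: OW-B−OW-A = (-45, -50, -1.3); OW-C−OW-A = (100, 70, +1.8).
Solve a·Δx + b·Δy = Δh: det = (-45)·70 − 100·(-50) = 1850.
∂h/∂x = [(-1.3)·70 − (+1.8)·(-50)] / 1850 = -0.0005405
∂h/∂y = [(-45)·(+1.8) − 100·(-1.3)] / 1850 = +0.02649
Flow direction (−∇h) has components (+0.0005405 E, -0.02649 N).
Azimuth = atan2(E, N) = atan2(+0.0005405, -0.02649) = 178.8° ≈ 179°.

179°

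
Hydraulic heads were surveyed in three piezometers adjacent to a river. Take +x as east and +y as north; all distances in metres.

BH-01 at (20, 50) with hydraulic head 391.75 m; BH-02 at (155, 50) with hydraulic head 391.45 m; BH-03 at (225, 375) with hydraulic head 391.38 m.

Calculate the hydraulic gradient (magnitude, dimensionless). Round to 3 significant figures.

0.00224

With h = a·x + b·y + c and BH-01 as origin, the differences give:
  135·a + 0·b = -0.30
  205·a + 325·b = -0.37
Eliminate b (×325 and ×0, subtract): 43875·a = -97.500 → a = ∂h/∂x = -0.002222
Back-substitute: b = ∂h/∂y = +0.0002632.
|∇h| = √(-0.002222² + 0.0002632²) = 0.002238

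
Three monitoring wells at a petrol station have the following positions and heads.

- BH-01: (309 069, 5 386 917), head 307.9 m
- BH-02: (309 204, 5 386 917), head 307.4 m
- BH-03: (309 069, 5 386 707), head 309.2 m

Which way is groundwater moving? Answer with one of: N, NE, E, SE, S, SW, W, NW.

NE

∂h/∂x = (307.4 − 307.9) / (309204 − 309069) = -0.003704
∂h/∂y = (309.2 − 307.9) / (5386707 − 5386917) = -0.006190
Flow = −∇h = (+0.003704 east, +0.006190 north), which points northeast.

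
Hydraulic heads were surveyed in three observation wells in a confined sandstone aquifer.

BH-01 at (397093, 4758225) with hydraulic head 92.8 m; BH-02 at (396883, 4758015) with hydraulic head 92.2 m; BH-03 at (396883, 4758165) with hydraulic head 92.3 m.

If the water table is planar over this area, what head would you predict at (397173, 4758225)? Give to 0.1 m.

93.0 m

Taking BH-01 as reference: BH-02−BH-01 = (-210, -210, -0.6); BH-03−BH-01 = (-210, -60, -0.5).
Solve a·Δx + b·Δy = Δh: det = (-210)·(-60) − (-210)·(-210) = -31500.
∂h/∂x = [(-0.6)·(-60) − (-0.5)·(-210)] / -31500 = +0.002190
∂h/∂y = [(-210)·(-0.5) − (-210)·(-0.6)] / -31500 = +0.0006667
h(397173, 4758225) = 92.8 + (+0.002190)·(80) + (+0.0006667)·(0) = 92.8 +0.175 +0.000 = 92.975 m.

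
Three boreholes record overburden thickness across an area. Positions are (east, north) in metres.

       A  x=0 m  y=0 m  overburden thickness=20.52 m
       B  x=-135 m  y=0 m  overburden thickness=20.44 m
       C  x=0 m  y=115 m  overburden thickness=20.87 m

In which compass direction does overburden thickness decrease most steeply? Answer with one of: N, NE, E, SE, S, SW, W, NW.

∂d/∂x = (20.44 − 20.52) / (-135 − 0) = +0.0005926
∂d/∂y = (20.87 − 20.52) / (115 − 0) = +0.003043
Steepest decrease is along −∇f = (-0.0005926 E, -0.003043 N) → south.

S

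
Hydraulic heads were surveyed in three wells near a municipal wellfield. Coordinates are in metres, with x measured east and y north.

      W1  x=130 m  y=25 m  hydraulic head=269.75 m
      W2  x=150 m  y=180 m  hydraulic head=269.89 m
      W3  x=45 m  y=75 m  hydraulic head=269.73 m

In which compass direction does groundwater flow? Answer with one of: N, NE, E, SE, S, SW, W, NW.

SW

Differences from W1: to W2 (Δx, Δy, Δh) = (20, 155, +0.14); to W3 = (-85, 50, -0.02).
Solve a·Δx + b·Δy = Δh: det = 20·50 − (-85)·155 = 14175.
∂h/∂x = [(+0.14)·50 − (-0.02)·155] / 14175 = +0.0007125
∂h/∂y = [20·(-0.02) − (-85)·(+0.14)] / 14175 = +0.0008113
Flow = −∇h = (-0.0007125 east, -0.0008113 north), which points southwest.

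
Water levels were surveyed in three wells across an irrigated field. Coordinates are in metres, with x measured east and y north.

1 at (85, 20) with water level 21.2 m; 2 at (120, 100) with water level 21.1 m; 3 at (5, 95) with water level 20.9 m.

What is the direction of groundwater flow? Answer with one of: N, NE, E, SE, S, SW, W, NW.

NW

With h = a·x + b·y + c and 1 as origin, the differences give:
  35·a + 80·b = -0.1
  (-80)·a + 75·b = -0.3
Eliminate b (×75 and ×80, subtract): 9025·a = 16.50 → a = ∂h/∂x = +0.001828
Back-substitute: b = ∂h/∂y = -0.002050.
Flow = −∇h = (-0.001828 east, +0.002050 north), which points northwest.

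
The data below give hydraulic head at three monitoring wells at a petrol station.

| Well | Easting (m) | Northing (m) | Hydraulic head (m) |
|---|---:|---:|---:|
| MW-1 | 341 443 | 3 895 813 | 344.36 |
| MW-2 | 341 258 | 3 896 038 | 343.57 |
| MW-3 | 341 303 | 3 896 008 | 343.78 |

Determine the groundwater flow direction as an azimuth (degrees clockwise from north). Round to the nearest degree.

262°

Taking MW-1 as reference: MW-2−MW-1 = (-185, 225, -0.79); MW-3−MW-1 = (-140, 195, -0.58).
Determinant of the coordinate differences = (-185)·195 − (-140)·225 = -4575.
∂h/∂x = [(-0.79)·195 − (-0.58)·225] / -4575 = +0.005148
∂h/∂y = [(-185)·(-0.58) − (-140)·(-0.79)] / -4575 = +0.0007213
Flow direction (−∇h) has components (-0.005148 E, -0.0007213 N).
Azimuth = atan2(E, N) = atan2(-0.005148, -0.0007213) = 262.0° ≈ 262°.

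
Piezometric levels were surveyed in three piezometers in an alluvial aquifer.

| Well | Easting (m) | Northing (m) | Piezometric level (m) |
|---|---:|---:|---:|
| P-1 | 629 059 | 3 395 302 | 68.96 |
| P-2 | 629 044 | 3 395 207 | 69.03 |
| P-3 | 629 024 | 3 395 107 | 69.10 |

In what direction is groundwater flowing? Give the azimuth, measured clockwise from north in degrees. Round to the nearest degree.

315°

Taking P-1 as reference: P-2−P-1 = (-15, -95, +0.07); P-3−P-1 = (-35, -195, +0.14).
Determinant of the coordinate differences = (-15)·(-195) − (-35)·(-95) = -400.
∂h/∂x = [(+0.07)·(-195) − (+0.14)·(-95)] / -400 = +0.0008750
∂h/∂y = [(-15)·(+0.14) − (-35)·(+0.07)] / -400 = -0.0008750
Flow direction (−∇h) has components (-0.0008750 E, +0.0008750 N).
Azimuth = atan2(E, N) = atan2(-0.0008750, +0.0008750) = 315.0° ≈ 315°.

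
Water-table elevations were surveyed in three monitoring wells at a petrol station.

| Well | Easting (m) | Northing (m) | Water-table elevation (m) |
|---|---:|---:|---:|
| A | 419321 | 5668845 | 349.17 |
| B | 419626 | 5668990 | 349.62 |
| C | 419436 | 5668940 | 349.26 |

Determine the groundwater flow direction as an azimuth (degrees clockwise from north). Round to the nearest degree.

309°

With h = a·x + b·y + c and A as origin, the differences give:
  305·a + 145·b = +0.45
  115·a + 95·b = +0.09
Eliminate b (×95 and ×145, subtract): 12300·a = 29.700 → a = ∂h/∂x = +0.002415
Back-substitute: b = ∂h/∂y = -0.001976.
Flow direction (−∇h) has components (-0.002415 E, +0.001976 N).
Azimuth = atan2(E, N) = atan2(-0.002415, +0.001976) = 309.3° ≈ 309°.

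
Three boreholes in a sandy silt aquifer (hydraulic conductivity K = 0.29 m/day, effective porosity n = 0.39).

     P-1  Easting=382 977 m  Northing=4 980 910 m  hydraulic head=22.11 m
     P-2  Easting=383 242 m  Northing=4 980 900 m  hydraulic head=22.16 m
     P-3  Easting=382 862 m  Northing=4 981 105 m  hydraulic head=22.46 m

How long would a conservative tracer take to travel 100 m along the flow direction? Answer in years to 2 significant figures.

190 years

Taking P-1 as reference: P-2−P-1 = (265, -10, +0.05); P-3−P-1 = (-115, 195, +0.35).
Determinant of the coordinate differences = 265·195 − (-115)·(-10) = 50525.
∂h/∂x = [(+0.05)·195 − (+0.35)·(-10)] / 50525 = +0.0002622
∂h/∂y = [265·(+0.35) − (-115)·(+0.05)] / 50525 = +0.001950
|∇h| = √(0.0002622² + 0.001950²) = 0.001968
Seepage velocity v = K·i/n = 0.29 × 0.001968 / 0.39 = 0.001463 m/day.
t = 100 / 0.001463 = 6.835e+04 days = 187 years.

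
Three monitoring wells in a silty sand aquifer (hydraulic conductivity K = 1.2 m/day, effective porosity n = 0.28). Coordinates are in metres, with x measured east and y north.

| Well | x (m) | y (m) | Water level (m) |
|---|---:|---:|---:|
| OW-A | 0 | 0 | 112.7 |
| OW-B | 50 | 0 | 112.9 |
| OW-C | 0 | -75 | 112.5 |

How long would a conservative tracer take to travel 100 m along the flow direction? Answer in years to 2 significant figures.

∂h/∂x = (112.9 − 112.7) / (50 − 0) = +0.004000
∂h/∂y = (112.5 − 112.7) / (-75 − 0) = +0.002667
|∇h| = √(0.004000² + 0.002667²) = 0.004808
Seepage velocity v = K·i/n = 1.2 × 0.004808 / 0.28 = 0.02061 m/day.
t = 100 / 0.02061 = 4852 days = 13.3 years.

13 years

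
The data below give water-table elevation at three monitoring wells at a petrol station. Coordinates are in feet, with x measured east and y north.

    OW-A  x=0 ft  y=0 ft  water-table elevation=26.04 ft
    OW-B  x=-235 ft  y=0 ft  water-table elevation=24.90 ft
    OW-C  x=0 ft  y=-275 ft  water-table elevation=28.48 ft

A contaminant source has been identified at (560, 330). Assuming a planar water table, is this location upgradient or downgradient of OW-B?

∂h/∂x = (24.90 − 26.04) / (-235 − 0) = +0.004851
∂h/∂y = (28.48 − 26.04) / (-275 − 0) = -0.008873
Head at (560, 330) = 26.04 + (+0.004851)·(560) + (-0.008873)·(330) = 25.83 ft.
That is higher than the 24.90 ft at OW-B, so the point is upgradient.

upgradient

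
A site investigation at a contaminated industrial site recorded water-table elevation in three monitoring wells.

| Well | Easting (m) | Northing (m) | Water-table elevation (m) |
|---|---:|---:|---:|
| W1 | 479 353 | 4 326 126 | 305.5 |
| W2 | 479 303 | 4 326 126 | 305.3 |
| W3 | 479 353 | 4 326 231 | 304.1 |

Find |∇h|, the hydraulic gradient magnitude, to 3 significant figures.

0.0139

∂h/∂x = (305.3 − 305.5) / (479303 − 479353) = +0.004000
∂h/∂y = (304.1 − 305.5) / (4326231 − 4326126) = -0.01333
|∇h| = √(0.004000² + -0.01333²) = 0.01392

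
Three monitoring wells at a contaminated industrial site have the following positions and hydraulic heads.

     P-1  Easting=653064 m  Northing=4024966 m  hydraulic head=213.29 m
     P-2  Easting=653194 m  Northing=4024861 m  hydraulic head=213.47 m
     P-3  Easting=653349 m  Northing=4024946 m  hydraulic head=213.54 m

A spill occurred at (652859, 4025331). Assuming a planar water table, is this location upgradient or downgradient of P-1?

downgradient

Taking P-1 as reference: P-2−P-1 = (130, -105, +0.18); P-3−P-1 = (285, -20, +0.25).
Determinant of the coordinate differences = 130·(-20) − 285·(-105) = 27325.
∂h/∂x = [(+0.18)·(-20) − (+0.25)·(-105)] / 27325 = +0.0008289
∂h/∂y = [130·(+0.25) − 285·(+0.18)] / 27325 = -0.0006880
Head at (652859, 4025331) = 213.29 + (+0.0008289)·(-205) + (-0.0006880)·(365) = 212.87 m.
That is lower than the 213.29 m at P-1, so the point is downgradient.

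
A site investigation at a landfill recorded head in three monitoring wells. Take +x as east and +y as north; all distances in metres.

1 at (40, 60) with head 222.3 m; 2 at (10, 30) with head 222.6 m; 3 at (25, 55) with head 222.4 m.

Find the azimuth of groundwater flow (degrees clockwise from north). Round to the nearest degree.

Taking 1 as reference: 2−1 = (-30, -30, +0.3); 3−1 = (-15, -5, +0.1).
Determinant of the coordinate differences = (-30)·(-5) − (-15)·(-30) = -300.
∂h/∂x = [(+0.3)·(-5) − (+0.1)·(-30)] / -300 = -0.005000
∂h/∂y = [(-30)·(+0.1) − (-15)·(+0.3)] / -300 = -0.005000
Flow direction (−∇h) has components (+0.005000 E, +0.005000 N).
Azimuth = atan2(E, N) = atan2(+0.005000, +0.005000) = 45.0° ≈ 045°.

045°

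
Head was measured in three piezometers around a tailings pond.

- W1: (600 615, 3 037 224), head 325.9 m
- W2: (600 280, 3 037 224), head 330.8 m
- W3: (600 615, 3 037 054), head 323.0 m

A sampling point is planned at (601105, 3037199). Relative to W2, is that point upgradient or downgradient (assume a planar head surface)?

∂h/∂x = (330.8 − 325.9) / (600280 − 600615) = -0.01463
∂h/∂y = (323.0 − 325.9) / (3037054 − 3037224) = +0.01706
Head at (601105, 3037199) = 325.9 + (-0.01463)·(490) + (+0.01706)·(-25) = 318.31 m.
That is lower than the 330.8 m at W2, so the point is downgradient.

downgradient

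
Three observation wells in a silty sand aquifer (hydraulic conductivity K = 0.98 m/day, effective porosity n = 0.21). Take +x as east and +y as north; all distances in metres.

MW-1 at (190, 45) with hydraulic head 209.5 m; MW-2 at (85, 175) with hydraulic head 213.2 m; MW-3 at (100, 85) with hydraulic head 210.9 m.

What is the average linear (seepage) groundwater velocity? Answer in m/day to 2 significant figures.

0.12 m/day

With h = a·x + b·y + c and MW-1 as origin, the differences give:
  (-105)·a + 130·b = +3.7
  (-90)·a + 40·b = +1.4
Eliminate b (×40 and ×130, subtract): 7500·a = -34.00 → a = ∂h/∂x = -0.004533
Back-substitute: b = ∂h/∂y = +0.02480.
|∇h| = √(-0.004533² + 0.02480²) = 0.02521
Seepage velocity v = K·i/n = 0.98 × 0.02521 / 0.21 = 0.1176 m/day.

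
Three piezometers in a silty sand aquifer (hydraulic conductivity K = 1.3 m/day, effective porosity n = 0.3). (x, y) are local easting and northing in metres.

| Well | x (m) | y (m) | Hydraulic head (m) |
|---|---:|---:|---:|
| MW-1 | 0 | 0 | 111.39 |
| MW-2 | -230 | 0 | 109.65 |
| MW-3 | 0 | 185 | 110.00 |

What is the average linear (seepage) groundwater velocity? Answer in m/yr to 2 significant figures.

17 m/yr

∂h/∂x = (109.65 − 111.39) / (-230 − 0) = +0.007565
∂h/∂y = (110.00 − 111.39) / (185 − 0) = -0.007514
|∇h| = √(0.007565² + -0.007514²) = 0.01066
Seepage velocity v = K·i/n = 1.3 × 0.01066 / 0.3 = 0.04619 m/day = 16.87 m/yr.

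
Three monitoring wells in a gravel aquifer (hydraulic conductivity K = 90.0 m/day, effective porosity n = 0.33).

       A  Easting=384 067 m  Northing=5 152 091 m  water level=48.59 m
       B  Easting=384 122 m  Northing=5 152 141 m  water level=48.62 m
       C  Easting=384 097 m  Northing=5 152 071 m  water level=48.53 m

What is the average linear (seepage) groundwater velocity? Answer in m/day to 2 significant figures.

Three-point gradient (reference A): Δ to B = (55, 50, +0.03), Δ to C = (30, -20, -0.06).
∂h/∂x = -0.0009231, ∂h/∂y = +0.001615 (det = -2600).
|∇h| = √(-0.0009231² + 0.001615²) = 0.00186
Seepage velocity v = K·i/n = 90.0 × 0.00186 / 0.33 = 0.5073 m/day.

0.51 m/day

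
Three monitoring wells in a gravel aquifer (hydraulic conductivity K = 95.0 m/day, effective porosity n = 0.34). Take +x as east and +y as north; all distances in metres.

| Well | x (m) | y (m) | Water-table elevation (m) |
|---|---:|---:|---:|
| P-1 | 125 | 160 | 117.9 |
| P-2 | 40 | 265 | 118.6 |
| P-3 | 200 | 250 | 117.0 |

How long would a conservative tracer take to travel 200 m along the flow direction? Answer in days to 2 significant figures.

70 days

Three-point gradient (reference P-1): Δ to P-2 = (-85, 105, +0.7), Δ to P-3 = (75, 90, -0.9).
∂h/∂x = -0.01014, ∂h/∂y = -0.001546 (det = -15525).
|∇h| = √(-0.01014² + -0.001546²) = 0.01026
Seepage velocity v = K·i/n = 95.0 × 0.01026 / 0.34 = 2.867 m/day.
t = 200 / 2.867 = 69.76 days.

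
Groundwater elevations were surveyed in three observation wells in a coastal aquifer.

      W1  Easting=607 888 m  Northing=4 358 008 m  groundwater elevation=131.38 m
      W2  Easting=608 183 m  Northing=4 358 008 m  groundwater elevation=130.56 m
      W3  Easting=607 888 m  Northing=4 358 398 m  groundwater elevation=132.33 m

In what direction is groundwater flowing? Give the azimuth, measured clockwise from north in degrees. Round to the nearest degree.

131°

∂h/∂x = (130.56 − 131.38) / (608183 − 607888) = -0.002780
∂h/∂y = (132.33 − 131.38) / (4358398 − 4358008) = +0.002436
Flow direction (−∇h) has components (+0.002780 E, -0.002436 N).
Azimuth = atan2(E, N) = atan2(+0.002780, -0.002436) = 131.2° ≈ 131°.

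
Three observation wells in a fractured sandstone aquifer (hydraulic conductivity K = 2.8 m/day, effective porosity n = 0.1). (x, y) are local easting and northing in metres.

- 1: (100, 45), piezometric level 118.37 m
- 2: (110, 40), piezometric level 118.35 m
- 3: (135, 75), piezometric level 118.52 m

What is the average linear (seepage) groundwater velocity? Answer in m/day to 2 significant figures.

0.13 m/day

With h = a·x + b·y + c and 1 as origin, the differences give:
  10·a + (-5)·b = -0.02
  35·a + 30·b = +0.15
Eliminate b (×30 and ×(-5), subtract): 475·a = 0.150 → a = ∂h/∂x = +0.0003158
Back-substitute: b = ∂h/∂y = +0.004632.
|∇h| = √(0.0003158² + 0.004632²) = 0.004643
Seepage velocity v = K·i/n = 2.8 × 0.004643 / 0.1 = 0.13 m/day.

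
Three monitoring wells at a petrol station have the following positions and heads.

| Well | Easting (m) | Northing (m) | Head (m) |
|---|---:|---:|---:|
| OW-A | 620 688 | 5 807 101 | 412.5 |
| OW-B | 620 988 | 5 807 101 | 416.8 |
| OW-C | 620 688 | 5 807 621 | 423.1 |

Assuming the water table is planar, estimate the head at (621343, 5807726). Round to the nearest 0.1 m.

434.6 m

∂h/∂x = (416.8 − 412.5) / (620988 − 620688) = +0.01433
∂h/∂y = (423.1 − 412.5) / (5807621 − 5807101) = +0.02038
h(621343, 5807726) = 412.5 + (+0.01433)·(655) + (+0.02038)·(625) = 412.5 +9.388 +12.740 = 434.629 m.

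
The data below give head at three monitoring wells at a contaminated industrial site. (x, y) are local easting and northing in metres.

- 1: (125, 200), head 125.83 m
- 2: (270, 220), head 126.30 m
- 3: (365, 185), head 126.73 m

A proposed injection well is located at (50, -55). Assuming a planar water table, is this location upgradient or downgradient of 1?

upgradient

With h = a·x + b·y + c and 1 as origin, the differences give:
  145·a + 20·b = +0.47
  240·a + (-15)·b = +0.90
Eliminate b (×(-15) and ×20, subtract): -6975·a = -25.050 → a = ∂h/∂x = +0.003591
Back-substitute: b = ∂h/∂y = -0.002538.
Head at (50, -55) = 125.83 + (+0.003591)·(-75) + (-0.002538)·(-255) = 126.21 m.
That is higher than the 125.83 m at 1, so the point is upgradient.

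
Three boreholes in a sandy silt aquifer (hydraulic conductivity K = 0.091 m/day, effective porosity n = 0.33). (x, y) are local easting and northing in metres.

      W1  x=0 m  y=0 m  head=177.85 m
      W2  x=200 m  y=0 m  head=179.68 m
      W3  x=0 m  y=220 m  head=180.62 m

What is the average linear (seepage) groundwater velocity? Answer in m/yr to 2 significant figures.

1.6 m/yr

∂h/∂x = (179.68 − 177.85) / (200 − 0) = +0.009150
∂h/∂y = (180.62 − 177.85) / (220 − 0) = +0.01259
|∇h| = √(0.009150² + 0.01259²) = 0.01556
Seepage velocity v = K·i/n = 0.091 × 0.01556 / 0.33 = 0.004291 m/day = 1.567 m/yr.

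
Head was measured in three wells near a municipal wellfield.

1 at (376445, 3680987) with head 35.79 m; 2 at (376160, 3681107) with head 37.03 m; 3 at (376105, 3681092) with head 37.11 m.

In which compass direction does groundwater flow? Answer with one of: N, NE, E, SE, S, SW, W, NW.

With h = a·x + b·y + c and 1 as origin, the differences give:
  (-285)·a + 120·b = +1.24
  (-340)·a + 105·b = +1.32
Eliminate b (×105 and ×120, subtract): 10875·a = -28.200 → a = ∂h/∂x = -0.002593
Back-substitute: b = ∂h/∂y = +0.004175.
Flow = −∇h = (+0.002593 east, -0.004175 north), which points southeast.

SE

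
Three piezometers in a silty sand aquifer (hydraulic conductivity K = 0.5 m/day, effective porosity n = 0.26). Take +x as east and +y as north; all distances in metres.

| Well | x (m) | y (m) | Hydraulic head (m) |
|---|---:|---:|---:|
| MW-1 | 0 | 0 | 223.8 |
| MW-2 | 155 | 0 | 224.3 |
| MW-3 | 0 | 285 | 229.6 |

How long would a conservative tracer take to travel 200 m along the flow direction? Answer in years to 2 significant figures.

∂h/∂x = (224.3 − 223.8) / (155 − 0) = +0.003226
∂h/∂y = (229.6 − 223.8) / (285 − 0) = +0.02035
|∇h| = √(0.003226² + 0.02035²) = 0.0206
Seepage velocity v = K·i/n = 0.5 × 0.0206 / 0.26 = 0.03962 m/day.
t = 200 / 0.03962 = 5048 days = 13.8 years.

14 years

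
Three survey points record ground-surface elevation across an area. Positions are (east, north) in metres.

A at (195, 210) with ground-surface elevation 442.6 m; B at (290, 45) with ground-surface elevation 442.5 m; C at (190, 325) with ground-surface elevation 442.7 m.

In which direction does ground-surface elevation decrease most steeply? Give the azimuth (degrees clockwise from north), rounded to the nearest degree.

Taking A as reference: B−A = (95, -165, -0.1); C−A = (-5, 115, +0.1).
Determinant of the coordinate differences = 95·115 − (-5)·(-165) = 10100.
∂z/∂x = [(-0.1)·115 − (+0.1)·(-165)] / 10100 = +0.0004950
∂z/∂y = [95·(+0.1) − (-5)·(-0.1)] / 10100 = +0.0008911
Steepest decrease is along −∇f: components (-0.0004950 E, -0.0008911 N).
Azimuth = atan2(-0.0004950, -0.0008911) = 209.1° ≈ 209°.

209°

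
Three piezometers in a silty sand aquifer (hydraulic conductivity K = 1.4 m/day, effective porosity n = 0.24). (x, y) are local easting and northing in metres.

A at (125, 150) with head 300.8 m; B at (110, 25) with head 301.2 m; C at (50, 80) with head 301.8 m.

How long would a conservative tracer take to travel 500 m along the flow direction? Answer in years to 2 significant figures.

20 years

Taking A as reference: B−A = (-15, -125, +0.4); C−A = (-75, -70, +1.0).
Solve a·Δx + b·Δy = Δh: det = (-15)·(-70) − (-75)·(-125) = -8325.
∂h/∂x = [(+0.4)·(-70) − (+1.0)·(-125)] / -8325 = -0.01165
∂h/∂y = [(-15)·(+1.0) − (-75)·(+0.4)] / -8325 = -0.001802
|∇h| = √(-0.01165² + -0.001802²) = 0.01179
Seepage velocity v = K·i/n = 1.4 × 0.01179 / 0.24 = 0.06878 m/day.
t = 500 / 0.06878 = 7270 days = 19.9 years.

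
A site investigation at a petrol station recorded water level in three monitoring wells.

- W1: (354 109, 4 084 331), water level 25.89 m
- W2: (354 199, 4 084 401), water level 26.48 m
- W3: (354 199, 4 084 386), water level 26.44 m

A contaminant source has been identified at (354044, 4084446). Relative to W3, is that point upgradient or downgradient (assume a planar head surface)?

downgradient

Taking W1 as reference: W2−W1 = (90, 70, +0.59); W3−W1 = (90, 55, +0.55).
Determinant of the coordinate differences = 90·55 − 90·70 = -1350.
∂h/∂x = [(+0.59)·55 − (+0.55)·70] / -1350 = +0.004481
∂h/∂y = [90·(+0.55) − 90·(+0.59)] / -1350 = +0.002667
Head at (354044, 4084446) = 25.89 + (+0.004481)·(-65) + (+0.002667)·(115) = 25.91 m.
That is lower than the 26.44 m at W3, so the point is downgradient.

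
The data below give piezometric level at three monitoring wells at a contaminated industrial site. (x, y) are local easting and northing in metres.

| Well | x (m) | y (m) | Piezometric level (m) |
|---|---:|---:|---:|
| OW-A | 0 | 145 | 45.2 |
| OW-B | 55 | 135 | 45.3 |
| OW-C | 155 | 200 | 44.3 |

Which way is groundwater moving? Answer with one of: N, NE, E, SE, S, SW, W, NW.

With h = a·x + b·y + c and OW-A as origin, the differences give:
  55·a + (-10)·b = +0.1
  155·a + 55·b = -0.9
Eliminate b (×55 and ×(-10), subtract): 4575·a = -3.50 → a = ∂h/∂x = -0.0007650
Back-substitute: b = ∂h/∂y = -0.01421.
Flow = −∇h = (+0.0007650 east, +0.01421 north), which points north.

N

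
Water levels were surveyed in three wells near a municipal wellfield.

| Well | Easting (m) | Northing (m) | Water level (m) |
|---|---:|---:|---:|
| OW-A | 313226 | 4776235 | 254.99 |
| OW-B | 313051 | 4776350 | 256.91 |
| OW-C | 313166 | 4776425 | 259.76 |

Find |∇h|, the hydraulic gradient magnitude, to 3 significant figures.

Taking OW-A as reference: OW-B−OW-A = (-175, 115, +1.92); OW-C−OW-A = (-60, 190, +4.77).
Determinant of the coordinate differences = (-175)·190 − (-60)·115 = -26350.
∂h/∂x = [(+1.92)·190 − (+4.77)·115] / -26350 = +0.006973
∂h/∂y = [(-175)·(+4.77) − (-60)·(+1.92)] / -26350 = +0.02731
|∇h| = √(0.006973² + 0.02731²) = 0.02819

0.0282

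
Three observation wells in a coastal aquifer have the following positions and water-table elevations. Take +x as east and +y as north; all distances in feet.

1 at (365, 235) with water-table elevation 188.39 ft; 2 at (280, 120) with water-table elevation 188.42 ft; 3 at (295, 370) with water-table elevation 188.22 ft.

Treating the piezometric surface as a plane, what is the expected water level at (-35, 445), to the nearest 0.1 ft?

Differences from 1: to 2 (Δx, Δy, Δh) = (-85, -115, +0.03); to 3 = (-70, 135, -0.17).
Determinant of the coordinate differences = (-85)·135 − (-70)·(-115) = -19525.
∂h/∂x = [(+0.03)·135 − (-0.17)·(-115)] / -19525 = +0.0007939
∂h/∂y = [(-85)·(-0.17) − (-70)·(+0.03)] / -19525 = -0.0008476
h(-35, 445) = 188.39 + (+0.0007939)·(-400) + (-0.0008476)·(210) = 188.39 -0.318 -0.178 = 187.894 ft.

187.9 ft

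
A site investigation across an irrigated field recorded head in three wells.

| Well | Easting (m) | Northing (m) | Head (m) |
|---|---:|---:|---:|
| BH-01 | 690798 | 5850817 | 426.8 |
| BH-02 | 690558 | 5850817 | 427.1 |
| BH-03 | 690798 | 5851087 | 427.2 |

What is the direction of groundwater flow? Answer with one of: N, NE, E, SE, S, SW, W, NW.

SE

∂h/∂x = (427.1 − 426.8) / (690558 − 690798) = -0.001250
∂h/∂y = (427.2 − 426.8) / (5851087 − 5850817) = +0.001481
Flow = −∇h = (+0.001250 east, -0.001481 north), which points southeast.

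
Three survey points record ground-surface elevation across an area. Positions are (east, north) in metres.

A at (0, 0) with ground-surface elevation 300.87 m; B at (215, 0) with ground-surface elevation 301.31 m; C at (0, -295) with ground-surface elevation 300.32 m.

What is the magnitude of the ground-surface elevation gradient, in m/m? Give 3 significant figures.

0.00277 m/m

∂z/∂x = (301.31 − 300.87) / (215 − 0) = +0.002047
∂z/∂y = (300.32 − 300.87) / (-295 − 0) = +0.001864
|∇f| = √(0.002047² + 0.001864²) = 0.002769 m/m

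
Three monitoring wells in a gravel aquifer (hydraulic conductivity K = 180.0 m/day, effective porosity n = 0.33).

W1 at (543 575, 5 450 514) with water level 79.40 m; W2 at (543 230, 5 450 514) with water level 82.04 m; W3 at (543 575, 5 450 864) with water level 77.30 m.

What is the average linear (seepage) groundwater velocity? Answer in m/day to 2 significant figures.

∂h/∂x = (82.04 − 79.40) / (543230 − 543575) = -0.007652
∂h/∂y = (77.30 − 79.40) / (5450864 − 5450514) = -0.006000
|∇h| = √(-0.007652² + -0.006000²) = 0.009724
Seepage velocity v = K·i/n = 180.0 × 0.009724 / 0.33 = 5.304 m/day.

5.3 m/day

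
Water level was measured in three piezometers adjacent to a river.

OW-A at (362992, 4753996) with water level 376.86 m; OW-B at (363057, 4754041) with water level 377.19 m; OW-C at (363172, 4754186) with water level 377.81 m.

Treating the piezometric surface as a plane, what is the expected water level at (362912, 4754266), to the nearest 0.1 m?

Three-point gradient (reference OW-A): Δ to OW-B = (65, 45, +0.33), Δ to OW-C = (180, 190, +0.95).
∂h/∂x = +0.004694, ∂h/∂y = +0.0005529 (det = 4250).
h(362912, 4754266) = 376.86 + (+0.004694)·(-80) + (+0.0005529)·(270) = 376.86 -0.376 +0.149 = 376.634 m.

376.6 m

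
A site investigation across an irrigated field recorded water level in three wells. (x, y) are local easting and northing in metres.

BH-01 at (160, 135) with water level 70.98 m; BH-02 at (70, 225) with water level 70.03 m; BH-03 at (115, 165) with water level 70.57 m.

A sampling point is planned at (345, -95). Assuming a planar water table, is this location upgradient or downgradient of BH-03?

upgradient

Taking BH-01 as reference: BH-02−BH-01 = (-90, 90, -0.95); BH-03−BH-01 = (-45, 30, -0.41).
Determinant of the coordinate differences = (-90)·30 − (-45)·90 = 1350.
∂h/∂x = [(-0.95)·30 − (-0.41)·90] / 1350 = +0.006222
∂h/∂y = [(-90)·(-0.41) − (-45)·(-0.95)] / 1350 = -0.004333
Head at (345, -95) = 70.98 + (+0.006222)·(185) + (-0.004333)·(-230) = 73.13 m.
That is higher than the 70.57 m at BH-03, so the point is upgradient.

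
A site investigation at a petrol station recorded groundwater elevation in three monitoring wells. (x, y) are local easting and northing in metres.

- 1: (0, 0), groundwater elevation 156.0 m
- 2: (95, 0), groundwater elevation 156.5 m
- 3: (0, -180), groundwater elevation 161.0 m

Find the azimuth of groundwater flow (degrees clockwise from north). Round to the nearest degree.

349°

∂h/∂x = (156.5 − 156.0) / (95 − 0) = +0.005263
∂h/∂y = (161.0 − 156.0) / (-180 − 0) = -0.02778
Flow direction (−∇h) has components (-0.005263 E, +0.02778 N).
Azimuth = atan2(E, N) = atan2(-0.005263, +0.02778) = 349.3° ≈ 349°.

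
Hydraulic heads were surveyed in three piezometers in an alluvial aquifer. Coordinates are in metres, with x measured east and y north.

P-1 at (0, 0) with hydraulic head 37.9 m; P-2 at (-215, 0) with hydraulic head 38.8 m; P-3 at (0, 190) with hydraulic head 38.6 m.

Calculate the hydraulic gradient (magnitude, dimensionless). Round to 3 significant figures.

0.00558

∂h/∂x = (38.8 − 37.9) / (-215 − 0) = -0.004186
∂h/∂y = (38.6 − 37.9) / (190 − 0) = +0.003684
|∇h| = √(-0.004186² + 0.003684²) = 0.005576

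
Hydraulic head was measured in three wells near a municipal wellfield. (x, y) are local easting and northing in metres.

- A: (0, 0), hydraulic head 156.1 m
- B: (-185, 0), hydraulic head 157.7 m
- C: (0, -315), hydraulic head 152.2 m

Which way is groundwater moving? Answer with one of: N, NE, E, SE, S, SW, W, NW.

SE

∂h/∂x = (157.7 − 156.1) / (-185 − 0) = -0.008649
∂h/∂y = (152.2 − 156.1) / (-315 − 0) = +0.01238
Flow = −∇h = (+0.008649 east, -0.01238 north), which points southeast.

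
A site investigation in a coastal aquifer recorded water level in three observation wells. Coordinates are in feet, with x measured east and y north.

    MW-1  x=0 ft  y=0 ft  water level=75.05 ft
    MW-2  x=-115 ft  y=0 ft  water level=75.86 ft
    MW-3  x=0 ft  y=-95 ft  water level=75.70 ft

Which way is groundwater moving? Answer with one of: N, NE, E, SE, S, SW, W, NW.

∂h/∂x = (75.86 − 75.05) / (-115 − 0) = -0.007043
∂h/∂y = (75.70 − 75.05) / (-95 − 0) = -0.006842
Flow = −∇h = (+0.007043 east, +0.006842 north), which points northeast.

NE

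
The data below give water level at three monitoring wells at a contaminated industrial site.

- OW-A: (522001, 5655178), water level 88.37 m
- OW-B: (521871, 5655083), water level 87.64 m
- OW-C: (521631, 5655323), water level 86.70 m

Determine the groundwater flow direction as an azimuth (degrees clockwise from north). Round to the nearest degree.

With h = a·x + b·y + c and OW-A as origin, the differences give:
  (-130)·a + (-95)·b = -0.73
  (-370)·a + 145·b = -1.67
Eliminate b (×145 and ×(-95), subtract): -54000·a = -264.500 → a = ∂h/∂x = +0.004898
Back-substitute: b = ∂h/∂y = +0.0009815.
Flow direction (−∇h) has components (-0.004898 E, -0.0009815 N).
Azimuth = atan2(E, N) = atan2(-0.004898, -0.0009815) = 258.7° ≈ 259°.

259°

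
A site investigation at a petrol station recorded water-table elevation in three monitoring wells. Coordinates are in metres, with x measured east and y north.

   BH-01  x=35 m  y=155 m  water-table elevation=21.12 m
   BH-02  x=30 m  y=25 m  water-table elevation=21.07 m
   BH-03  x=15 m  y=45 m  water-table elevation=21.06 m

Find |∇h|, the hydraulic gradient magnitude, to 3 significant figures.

With h = a·x + b·y + c and BH-01 as origin, the differences give:
  (-5)·a + (-130)·b = -0.05
  (-20)·a + (-110)·b = -0.06
Eliminate b (×(-110) and ×(-130), subtract): -2050·a = -2.300 → a = ∂h/∂x = +0.001122
Back-substitute: b = ∂h/∂y = +0.0003415.
|∇h| = √(0.001122² + 0.0003415²) = 0.001173

0.00117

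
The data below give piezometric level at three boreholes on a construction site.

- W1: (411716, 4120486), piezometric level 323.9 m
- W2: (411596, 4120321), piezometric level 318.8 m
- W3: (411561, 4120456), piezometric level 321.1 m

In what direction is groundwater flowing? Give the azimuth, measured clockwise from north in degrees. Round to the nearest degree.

Taking W1 as reference: W2−W1 = (-120, -165, -5.1); W3−W1 = (-155, -30, -2.8).
Solve a·Δx + b·Δy = Δh: det = (-120)·(-30) − (-155)·(-165) = -21975.
∂h/∂x = [(-5.1)·(-30) − (-2.8)·(-165)] / -21975 = +0.01406
∂h/∂y = [(-120)·(-2.8) − (-155)·(-5.1)] / -21975 = +0.02068
Flow direction (−∇h) has components (-0.01406 E, -0.02068 N).
Azimuth = atan2(E, N) = atan2(-0.01406, -0.02068) = 214.2° ≈ 214°.

214°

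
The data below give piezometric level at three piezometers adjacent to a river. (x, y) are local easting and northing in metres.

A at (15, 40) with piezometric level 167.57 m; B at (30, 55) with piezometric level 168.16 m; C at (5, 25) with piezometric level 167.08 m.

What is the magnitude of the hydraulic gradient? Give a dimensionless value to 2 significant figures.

Differences from A: to B (Δx, Δy, Δh) = (15, 15, +0.59); to C = (-10, -15, -0.49).
Determinant of the coordinate differences = 15·(-15) − (-10)·15 = -75.
∂h/∂x = [(+0.59)·(-15) − (-0.49)·15] / -75 = +0.02000
∂h/∂y = [15·(-0.49) − (-10)·(+0.59)] / -75 = +0.01933
|∇h| = √(0.02000² + 0.01933²) = 0.02781

0.028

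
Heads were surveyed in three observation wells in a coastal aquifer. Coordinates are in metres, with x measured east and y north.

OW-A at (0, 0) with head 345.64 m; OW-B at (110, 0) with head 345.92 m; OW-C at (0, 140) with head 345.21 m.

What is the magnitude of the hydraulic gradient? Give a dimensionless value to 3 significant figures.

0.00399

∂h/∂x = (345.92 − 345.64) / (110 − 0) = +0.002545
∂h/∂y = (345.21 − 345.64) / (140 − 0) = -0.003071
|∇h| = √(0.002545² + -0.003071²) = 0.003988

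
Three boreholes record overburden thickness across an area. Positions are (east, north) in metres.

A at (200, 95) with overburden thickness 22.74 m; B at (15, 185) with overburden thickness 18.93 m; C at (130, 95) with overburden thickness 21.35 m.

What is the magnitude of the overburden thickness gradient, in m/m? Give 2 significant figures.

0.020 m/m

Three-point gradient (reference A): Δ to B = (-185, 90, -3.81), Δ to C = (-70, 0, -1.39).
∂d/∂x = +0.01986, ∂d/∂y = -0.001516 (det = 6300).
|∇f| = √(0.01986² + -0.001516²) = 0.01992 m/m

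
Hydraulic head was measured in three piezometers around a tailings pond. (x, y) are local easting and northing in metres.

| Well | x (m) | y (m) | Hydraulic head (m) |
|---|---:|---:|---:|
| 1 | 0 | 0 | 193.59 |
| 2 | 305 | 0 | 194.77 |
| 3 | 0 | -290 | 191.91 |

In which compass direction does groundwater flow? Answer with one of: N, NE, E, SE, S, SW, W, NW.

SW

∂h/∂x = (194.77 − 193.59) / (305 − 0) = +0.003869
∂h/∂y = (191.91 − 193.59) / (-290 − 0) = +0.005793
Flow = −∇h = (-0.003869 east, -0.005793 north), which points southwest.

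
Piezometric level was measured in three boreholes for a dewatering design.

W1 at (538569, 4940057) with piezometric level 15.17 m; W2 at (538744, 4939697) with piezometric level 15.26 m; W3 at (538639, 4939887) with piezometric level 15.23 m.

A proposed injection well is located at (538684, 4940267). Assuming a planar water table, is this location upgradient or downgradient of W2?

Taking W1 as reference: W2−W1 = (175, -360, +0.09); W3−W1 = (70, -170, +0.06).
Solve a·Δx + b·Δy = Δh: det = 175·(-170) − 70·(-360) = -4550.
∂h/∂x = [(+0.09)·(-170) − (+0.06)·(-360)] / -4550 = -0.001385
∂h/∂y = [175·(+0.06) − 70·(+0.09)] / -4550 = -0.0009231
Head at (538684, 4940267) = 15.17 + (-0.001385)·(115) + (-0.0009231)·(210) = 14.82 m.
That is lower than the 15.26 m at W2, so the point is downgradient.

downgradient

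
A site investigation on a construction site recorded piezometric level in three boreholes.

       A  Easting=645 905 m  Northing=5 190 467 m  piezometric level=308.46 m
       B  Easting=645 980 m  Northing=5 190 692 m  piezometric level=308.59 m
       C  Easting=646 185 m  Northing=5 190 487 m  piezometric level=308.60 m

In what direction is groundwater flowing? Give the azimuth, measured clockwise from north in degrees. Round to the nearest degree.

Differences from A: to B (Δx, Δy, Δh) = (75, 225, +0.13); to C = (280, 20, +0.14).
Solve a·Δx + b·Δy = Δh: det = 75·20 − 280·225 = -61500.
∂h/∂x = [(+0.13)·20 − (+0.14)·225] / -61500 = +0.0004699
∂h/∂y = [75·(+0.14) − 280·(+0.13)] / -61500 = +0.0004211
Flow direction (−∇h) has components (-0.0004699 E, -0.0004211 N).
Azimuth = atan2(E, N) = atan2(-0.0004699, -0.0004211) = 228.1° ≈ 228°.

228°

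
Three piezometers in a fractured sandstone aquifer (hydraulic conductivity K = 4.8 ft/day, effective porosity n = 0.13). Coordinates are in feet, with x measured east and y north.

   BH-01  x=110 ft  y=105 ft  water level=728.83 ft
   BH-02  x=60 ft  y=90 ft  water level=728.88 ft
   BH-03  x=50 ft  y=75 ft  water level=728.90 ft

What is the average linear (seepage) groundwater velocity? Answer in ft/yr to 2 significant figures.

15 ft/yr

Differences from BH-01: to BH-02 (Δx, Δy, Δh) = (-50, -15, +0.05); to BH-03 = (-60, -30, +0.07).
Determinant of the coordinate differences = (-50)·(-30) − (-60)·(-15) = 600.
∂h/∂x = [(+0.05)·(-30) − (+0.07)·(-15)] / 600 = -0.0007500
∂h/∂y = [(-50)·(+0.07) − (-60)·(+0.05)] / 600 = -0.0008333
|∇h| = √(-0.0007500² + -0.0008333²) = 0.001121
Seepage velocity v = K·i/n = 4.8 × 0.001121 / 0.13 = 0.04139 ft/day = 15.12 ft/yr.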